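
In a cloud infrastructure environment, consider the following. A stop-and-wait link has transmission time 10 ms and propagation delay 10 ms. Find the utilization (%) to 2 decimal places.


Given: Ttrans = 10 ms, Tprop = 10 ms
RTT = 2 * Tprop = 2 * 10 = 20 ms
U = Ttrans / (Ttrans + RTT)
U = 10 / (10 + 20)
U = 10 / 30 = 0.333333
U% = 33.33%

33.33


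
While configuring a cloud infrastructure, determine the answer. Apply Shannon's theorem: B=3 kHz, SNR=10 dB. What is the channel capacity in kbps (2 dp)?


Given: B = 3 kHz, SNR = 10 dB
SNR linear = 10^(10/10) = 10
1 + SNR = 11
log2(11) = 3.4594316186
C = 3 * 1000 * 3.4594316186 = 10378.2949 bps
C = 10.378295 kbps -> 10.38 kbps (2 dp)

10.38


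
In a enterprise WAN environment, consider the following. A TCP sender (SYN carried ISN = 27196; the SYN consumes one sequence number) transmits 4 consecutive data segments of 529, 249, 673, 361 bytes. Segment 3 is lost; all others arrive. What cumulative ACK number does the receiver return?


SYN uses sequence number 27196; first data byte = ISN + 1 = 27197.
Segment 1: SEQ = 27197, len = 529 B, covers [27197, 27725]
Segment 2: SEQ = 27726, len = 249 B, covers [27726, 27974]
Segment 3: SEQ = 27975, len = 673 B, covers [27975, 28647] [LOST]
Segment 4: SEQ = 28648, len = 361 B, covers [28648, 29008]
In-order data received: bytes [27197, 27974] (segments 1..2).
Segment 3 missing -> gap begins at byte 27975; later segments buffered out of order.
Cumulative ACK = next expected in-order byte = 27197 + 529 + 249 = 27975

27975


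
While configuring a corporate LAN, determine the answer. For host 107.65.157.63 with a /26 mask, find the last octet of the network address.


Given: IP = 107.65.157.63, prefix = /26
Subnet mask = 255.255.255.192
Last octet of IP: 63
Last octet of mask: 192
Network last octet = 63 AND 192 = 0

0


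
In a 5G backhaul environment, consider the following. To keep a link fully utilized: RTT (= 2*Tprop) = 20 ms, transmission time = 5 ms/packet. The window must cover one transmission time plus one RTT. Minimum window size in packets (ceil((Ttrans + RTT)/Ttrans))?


Given: Ttrans = 5 ms, RTT = 20 ms (= 2 * Tprop, Tprop = 10 ms)
Time until first ACK returns = Ttrans + RTT = 5 + 20 = 25 ms
Need W * Ttrans >= Ttrans + RTT  ->  W >= (Ttrans + RTT) / Ttrans
(Ttrans + RTT) / Ttrans = 25 / 5 = 5
W_min = ceil(5) = 5

5


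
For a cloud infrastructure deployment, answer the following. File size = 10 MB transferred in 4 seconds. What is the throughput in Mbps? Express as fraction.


Given: file = 10 MB, time = 4 s
File in Mb = 10 * 8 = 80 Mb
Throughput = 80 / 4 Mbps
Throughput = 20 Mbps

20


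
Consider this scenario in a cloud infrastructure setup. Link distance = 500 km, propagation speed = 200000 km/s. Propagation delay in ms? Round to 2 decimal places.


Given: distance = 500 km, speed = 200000 km/s
Delay = distance / speed = 500 / 200000 seconds
Delay in ms = 500 * 1000 / 200000
Delay = 2.5000 ms
Rounded to 2 dp = 2.50 ms

2.50


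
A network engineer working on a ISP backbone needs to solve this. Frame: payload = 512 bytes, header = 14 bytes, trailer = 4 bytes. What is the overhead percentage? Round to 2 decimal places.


Given: payload = 512 B, header = 14 B, trailer = 4 B
Overhead bytes = header + trailer = 14 + 4 = 18
Total frame = payload + overhead = 512 + 18 = 530
Overhead % = 18 / 530 * 100 = 3.3962% -> 3.40% (2 dp)

3.40


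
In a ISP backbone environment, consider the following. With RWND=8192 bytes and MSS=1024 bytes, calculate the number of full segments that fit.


Given: RWND = 8192 bytes, MSS = 1024 bytes
Full segments = floor(RWND / MSS)
Full segments = floor(8192 / 1024)
Full segments = floor(8.0) = 8

8


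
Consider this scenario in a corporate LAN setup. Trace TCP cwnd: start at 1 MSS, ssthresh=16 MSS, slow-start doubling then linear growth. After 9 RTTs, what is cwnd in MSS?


RTT 0: cwnd = 1 MSS (initial)
RTT 1: cwnd = 2 MSS (slow start, doubled)
RTT 2: cwnd = 4 MSS (slow start, doubled)
RTT 3: cwnd = 8 MSS (slow start, doubled)
RTT 4: cwnd = 16 MSS (slow start, doubled)
RTT 5: cwnd = 17 MSS (congestion avoidance, +1)
RTT 6: cwnd = 18 MSS (congestion avoidance, +1)
RTT 7: cwnd = 19 MSS (congestion avoidance, +1)
RTT 8: cwnd = 20 MSS (congestion avoidance, +1)
RTT 9: cwnd = 21 MSS (congestion avoidance, +1)

21


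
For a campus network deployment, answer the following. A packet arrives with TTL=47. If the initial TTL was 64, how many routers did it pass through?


Given: initial TTL = 64, received TTL = 47
Hops = initial TTL - received TTL
Hops = 64 - 47 = 17

17


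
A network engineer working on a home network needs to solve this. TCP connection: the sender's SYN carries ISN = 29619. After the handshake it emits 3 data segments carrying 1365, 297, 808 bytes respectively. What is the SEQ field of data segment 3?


The SYN occupies sequence number ISN = 29619, so the first data byte is ISN + 1 = 29620.
SEQ of data segment i = (ISN + 1) + sum of payload sizes of segments 1..i-1.
Segment 1: SEQ = 29620, payload = 1365 bytes
Segment 2: SEQ = 30985, payload = 297 bytes
Segment 3: SEQ = 31282, payload = 808 bytes
SEQ of segment 3 = 29620 + 1365 + 297 = 31282

31282


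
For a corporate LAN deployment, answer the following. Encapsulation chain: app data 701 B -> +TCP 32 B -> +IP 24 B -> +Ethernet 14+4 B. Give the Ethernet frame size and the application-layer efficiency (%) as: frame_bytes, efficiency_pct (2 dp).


TCP segment = 701 + 32 = 733 B
IP packet = 733 + 24 = 757 B
Ethernet frame = 757 + 14 + 4 = 775 B
Efficiency = app / frame = 701 / 775 = 0.904516 = 90.4516% -> 90.45% (2 dp)

775, 90.45


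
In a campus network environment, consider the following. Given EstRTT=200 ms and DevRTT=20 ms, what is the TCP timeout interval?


Given: EstRTT = 200 ms, DevRTT = 20 ms
Timeout = EstRTT + 4 * DevRTT
4 * DevRTT = 4 * 20 = 80
Timeout = 200 + 80 = 280 ms

280


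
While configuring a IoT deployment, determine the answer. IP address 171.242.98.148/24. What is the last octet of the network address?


Given: IP = 171.242.98.148, prefix = /24
Subnet mask = 255.255.255.0
Last octet of IP: 148
Last octet of mask: 0
Network last octet = 148 AND 0 = 0

0


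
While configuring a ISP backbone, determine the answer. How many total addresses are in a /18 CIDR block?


Given: CIDR prefix /18
Host bits = 32 - 18 = 14
Total addresses = 2^14 = 16384

16384


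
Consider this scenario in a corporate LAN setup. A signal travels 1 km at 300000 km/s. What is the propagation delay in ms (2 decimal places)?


Given: distance = 1 km, speed = 300000 km/s
Delay = distance / speed = 1 / 300000 seconds
Delay in ms = 1 * 1000 / 300000
Delay = 0.0033 ms
Rounded to 2 dp = 0.00 ms

0.00


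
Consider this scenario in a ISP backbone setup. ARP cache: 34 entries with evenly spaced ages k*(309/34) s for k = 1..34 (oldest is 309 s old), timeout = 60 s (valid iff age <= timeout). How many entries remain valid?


Ages are k * 309/34 s for k = 1..34 (spacing = 9.0882 s).
Entry k is valid iff k * 309/34 <= 60 iff k <= 34 * 60 / 309 = 6.6019
n_valid = floor(6.6019) = 6
(n_stale = 34 - 6 = 28)

6


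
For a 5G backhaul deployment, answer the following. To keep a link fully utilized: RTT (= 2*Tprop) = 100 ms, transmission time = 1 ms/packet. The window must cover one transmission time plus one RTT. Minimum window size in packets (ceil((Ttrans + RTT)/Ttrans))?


Given: Ttrans = 1 ms, RTT = 100 ms (= 2 * Tprop, Tprop = 50 ms)
Time until first ACK returns = Ttrans + RTT = 1 + 100 = 101 ms
Need W * Ttrans >= Ttrans + RTT  ->  W >= (Ttrans + RTT) / Ttrans
(Ttrans + RTT) / Ttrans = 101 / 1 = 101
W_min = ceil(101) = 101

101


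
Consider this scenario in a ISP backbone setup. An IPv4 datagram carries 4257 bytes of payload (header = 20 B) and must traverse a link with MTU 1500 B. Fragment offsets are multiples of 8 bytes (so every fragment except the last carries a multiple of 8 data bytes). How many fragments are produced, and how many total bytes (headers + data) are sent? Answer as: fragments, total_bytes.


Max data per non-final fragment = floor((MTU - header)/8)*8 = floor((1500 - 20)/8)*8 = floor(1480/8)*8 = 1480 B
Final fragment needs no 8-byte alignment: it can carry up to MTU - header = 1480 B
Non-final fragments needed = ceil((payload - 1480) / 1480) = ceil(2777/1480) = ceil(1.8764) = 2
Number of fragments = 2 + 1 = 3
Fragment sizes (data): 2 * 1480 B + 1297 B (last, 1297 <= 1480 OK)
Total bytes sent = payload + n_frags * header = 4257 + 3*20 = 4257 + 60 = 4317 B

3, 4317


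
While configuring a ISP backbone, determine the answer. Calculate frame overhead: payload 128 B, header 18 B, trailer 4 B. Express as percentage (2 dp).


Given: payload = 128 B, header = 18 B, trailer = 4 B
Overhead bytes = header + trailer = 18 + 4 = 22
Total frame = payload + overhead = 128 + 22 = 150
Overhead % = 22 / 150 * 100 = 14.6667% -> 14.67% (2 dp)

14.67


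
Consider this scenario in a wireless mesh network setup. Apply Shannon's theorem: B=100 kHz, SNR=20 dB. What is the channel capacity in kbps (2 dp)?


Given: B = 100 kHz, SNR = 20 dB
SNR linear = 10^(20/10) = 100
1 + SNR = 101
log2(101) = 6.6582114828
C = 100 * 1000 * 6.6582114828 = 665821.1483 bps
C = 665.821148 kbps -> 665.82 kbps (2 dp)

665.82


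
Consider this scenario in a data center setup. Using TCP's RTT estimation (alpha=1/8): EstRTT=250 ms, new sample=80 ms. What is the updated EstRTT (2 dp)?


Given: EstRTT = 250 ms, SampleRTT = 80 ms, alpha = 1/8
New EstRTT = (1 - alpha) * EstRTT + alpha * SampleRTT
(7/8) * 250 = 218.75
(1/8) * 80 = 10
New EstRTT = 218.75 + 10 = 228.75 ms -> 228.75 ms (2 dp)

228.75


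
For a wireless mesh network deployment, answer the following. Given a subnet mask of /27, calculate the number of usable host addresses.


Given: subnet mask /27
Host bits = 32 - 27 = 5
Total addresses = 2^5 = 32
Usable hosts = 32 - 2 (network + broadcast) = 30

30


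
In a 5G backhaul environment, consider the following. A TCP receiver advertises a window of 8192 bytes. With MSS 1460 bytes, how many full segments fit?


Given: RWND = 8192 bytes, MSS = 1460 bytes
Full segments = floor(RWND / MSS)
Full segments = floor(8192 / 1460)
Full segments = floor(5.611) = 5

5


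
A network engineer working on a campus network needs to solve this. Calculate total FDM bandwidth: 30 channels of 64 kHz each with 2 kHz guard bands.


Given: 30 channels, 64 kHz each, guard = 2 kHz
Channel bandwidth = 30 * 64 = 1920 kHz
Guard bands = 29 gaps * 2 kHz = 58 kHz
Total = 1920 + 58 = 1978 kHz

1978


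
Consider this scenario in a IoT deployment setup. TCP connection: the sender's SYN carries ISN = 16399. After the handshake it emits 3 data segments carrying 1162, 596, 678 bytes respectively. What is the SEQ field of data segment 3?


The SYN occupies sequence number ISN = 16399, so the first data byte is ISN + 1 = 16400.
SEQ of data segment i = (ISN + 1) + sum of payload sizes of segments 1..i-1.
Segment 1: SEQ = 16400, payload = 1162 bytes
Segment 2: SEQ = 17562, payload = 596 bytes
Segment 3: SEQ = 18158, payload = 678 bytes
SEQ of segment 3 = 16400 + 1162 + 596 = 18158

18158


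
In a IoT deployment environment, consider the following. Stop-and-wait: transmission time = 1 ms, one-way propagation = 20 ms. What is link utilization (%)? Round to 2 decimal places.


Given: Ttrans = 1 ms, Tprop = 20 ms
RTT = 2 * Tprop = 2 * 20 = 40 ms
U = Ttrans / (Ttrans + RTT)
U = 1 / (1 + 40)
U = 1 / 41 = 0.02439
U% = 2.44%

2.44


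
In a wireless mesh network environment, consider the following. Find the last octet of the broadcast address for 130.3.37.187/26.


Given: IP = 130.3.37.187, prefix = /26
Host bits = 32 - 26 = 6
Network last octet = 187 AND mask = 128
Host part size = 2^6 - 1 = 63
Broadcast last octet = 128 OR 63 = 191

191


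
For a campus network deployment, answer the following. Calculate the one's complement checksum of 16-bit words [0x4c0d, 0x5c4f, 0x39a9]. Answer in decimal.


Given words: [0x4c0d, 0x5c4f, 0x39a9]
Step 1: Sum all words
Raw sum = 19469 + 23631 + 14761 = 57861
One's complement = ~57861 & 0xFFFF = 7674

7674


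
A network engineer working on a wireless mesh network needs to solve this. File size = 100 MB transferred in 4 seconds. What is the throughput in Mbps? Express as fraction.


Given: file = 100 MB, time = 4 s
File in Mb = 100 * 8 = 800 Mb
Throughput = 800 / 4 Mbps
Throughput = 200 Mbps

200


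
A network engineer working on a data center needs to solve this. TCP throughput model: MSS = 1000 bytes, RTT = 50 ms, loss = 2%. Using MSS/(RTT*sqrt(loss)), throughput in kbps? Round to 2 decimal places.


Given: MSS = 1000 bytes, RTT = 50 ms, loss = 2%
RTT in seconds = 50 / 1000 = 0.05
Loss rate = 2% = 0.02
sqrt(loss) = sqrt(0.02) = 0.141421356237
Throughput (bytes/s) = 1000 / (0.05 * 0.141421356237) = 141421.3562
Throughput (kbps) = 141421.3562 * 8 / 1000 = 1131.370850 -> 1131.37 kbps (2 dp)

1131.37


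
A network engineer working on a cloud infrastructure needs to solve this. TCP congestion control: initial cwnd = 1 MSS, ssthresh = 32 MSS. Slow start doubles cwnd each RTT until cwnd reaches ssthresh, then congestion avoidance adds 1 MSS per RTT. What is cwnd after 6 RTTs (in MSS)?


RTT 0: cwnd = 1 MSS (initial)
RTT 1: cwnd = 2 MSS (slow start, doubled)
RTT 2: cwnd = 4 MSS (slow start, doubled)
RTT 3: cwnd = 8 MSS (slow start, doubled)
RTT 4: cwnd = 16 MSS (slow start, doubled)
RTT 5: cwnd = 32 MSS (slow start, doubled)
RTT 6: cwnd = 33 MSS (congestion avoidance, +1)

33


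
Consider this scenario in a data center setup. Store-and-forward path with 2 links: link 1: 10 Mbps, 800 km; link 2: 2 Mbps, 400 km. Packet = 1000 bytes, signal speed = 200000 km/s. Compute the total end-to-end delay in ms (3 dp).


Packet = 1000 bytes = 8000 bits. Store-and-forward: sum (t_trans + t_prop) per link.
Link 1: t_trans = 8000/(10*10^6) s = 0.8000 ms; t_prop = 800/200000 s = 4.0000 ms; subtotal = 4.8000 ms
Link 2: t_trans = 8000/(2*10^6) s = 4.0000 ms; t_prop = 400/200000 s = 2.0000 ms; subtotal = 6.0000 ms
End-to-end = 4.8000 + 6.0000 = 10.8000 ms -> 10.800 ms (3 dp)

10.800


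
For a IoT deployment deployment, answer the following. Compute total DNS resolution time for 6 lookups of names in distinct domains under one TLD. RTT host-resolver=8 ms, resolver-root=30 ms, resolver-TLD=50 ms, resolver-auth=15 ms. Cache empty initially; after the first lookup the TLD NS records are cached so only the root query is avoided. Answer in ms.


Lookup 1 (cold cache): local + root + TLD + auth = 8 + 30 + 50 + 15 = 103 ms
Lookups 2..6 (TLD NS cached -> skip root; new domain -> still ask TLD and auth): local + TLD + auth = 8 + 50 + 15 = 73 ms each
Remaining 5 lookups: 5 * 73 = 365 ms
Total = 103 + 365 = 468 ms

468


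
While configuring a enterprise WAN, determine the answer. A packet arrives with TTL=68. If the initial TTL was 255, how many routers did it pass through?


Given: initial TTL = 255, received TTL = 68
Hops = initial TTL - received TTL
Hops = 255 - 68 = 187

187


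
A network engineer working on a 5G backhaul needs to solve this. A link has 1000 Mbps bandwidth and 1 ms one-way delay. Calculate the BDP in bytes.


Given: bandwidth = 1000 Mbps, delay = 1 ms
BDP in bits = 1000 * 10^6 * 1 / 1000
BDP in bits = 1000000
BDP in bytes = 1000000 / 8 = 125000

125000


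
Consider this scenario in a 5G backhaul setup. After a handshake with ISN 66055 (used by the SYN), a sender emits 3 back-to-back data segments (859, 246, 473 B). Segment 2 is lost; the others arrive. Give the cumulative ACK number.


SYN uses sequence number 66055; first data byte = ISN + 1 = 66056.
Segment 1: SEQ = 66056, len = 859 B, covers [66056, 66914]
Segment 2: SEQ = 66915, len = 246 B, covers [66915, 67160] [LOST]
Segment 3: SEQ = 67161, len = 473 B, covers [67161, 67633]
In-order data received: bytes [66056, 66914] (segments 1..1).
Segment 2 missing -> gap begins at byte 66915; later segments buffered out of order.
Cumulative ACK = next expected in-order byte = 66056 + 859 = 66915

66915


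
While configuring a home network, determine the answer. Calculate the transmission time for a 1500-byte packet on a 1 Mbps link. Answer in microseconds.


Given: packet = 1500 bytes, bandwidth = 1 Mbps
Packet in bits = 1500 * 8 = 12000 bits
Bandwidth = 1 * 10^6 = 1000000 bps
Time = 12000 / 1000000 seconds
Time in us = 12000 * 10^6 / 1000000 = 12000

12000


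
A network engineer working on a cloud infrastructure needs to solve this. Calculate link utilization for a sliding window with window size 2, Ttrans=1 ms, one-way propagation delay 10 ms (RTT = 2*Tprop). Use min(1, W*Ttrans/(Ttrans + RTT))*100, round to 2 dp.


Given: W = 2, Ttrans = 1 ms, RTT = 20 ms (= 2 * Tprop, Tprop = 10 ms)
Cycle time = Ttrans + RTT = 1 + 20 = 21 ms (first packet sent until its ACK returns)
W * Ttrans = 2 * 1 = 2 ms of sending per cycle
W * Ttrans / (Ttrans + RTT) = 2 / 21 = 0.095238
U = min(1, 0.095238) = 0.095238
U% = 9.52%

9.52


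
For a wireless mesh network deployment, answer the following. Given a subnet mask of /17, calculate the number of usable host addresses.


Given: subnet mask /17
Host bits = 32 - 17 = 15
Total addresses = 2^15 = 32768
Usable hosts = 32768 - 2 (network + broadcast) = 32766

32766


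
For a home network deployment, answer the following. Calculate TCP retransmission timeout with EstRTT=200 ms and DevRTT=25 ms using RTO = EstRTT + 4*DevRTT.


Given: EstRTT = 200 ms, DevRTT = 25 ms
Timeout = EstRTT + 4 * DevRTT
4 * DevRTT = 4 * 25 = 100
Timeout = 200 + 100 = 300 ms

300


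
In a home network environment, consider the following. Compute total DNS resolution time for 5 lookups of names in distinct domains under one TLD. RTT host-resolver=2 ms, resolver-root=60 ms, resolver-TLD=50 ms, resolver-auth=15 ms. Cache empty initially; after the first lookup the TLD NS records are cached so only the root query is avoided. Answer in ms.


Lookup 1 (cold cache): local + root + TLD + auth = 2 + 60 + 50 + 15 = 127 ms
Lookups 2..5 (TLD NS cached -> skip root; new domain -> still ask TLD and auth): local + TLD + auth = 2 + 50 + 15 = 67 ms each
Remaining 4 lookups: 4 * 67 = 268 ms
Total = 127 + 268 = 395 ms

395


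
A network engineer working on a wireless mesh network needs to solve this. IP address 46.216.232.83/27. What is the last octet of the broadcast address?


Given: IP = 46.216.232.83, prefix = /27
Host bits = 32 - 27 = 5
Network last octet = 83 AND mask = 64
Host part size = 2^5 - 1 = 31
Broadcast last octet = 64 OR 31 = 95

95


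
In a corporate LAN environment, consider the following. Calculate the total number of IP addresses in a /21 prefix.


Given: CIDR prefix /21
Host bits = 32 - 21 = 11
Total addresses = 2^11 = 2048

2048


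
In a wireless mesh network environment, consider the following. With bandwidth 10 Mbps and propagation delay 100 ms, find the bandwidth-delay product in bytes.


Given: bandwidth = 10 Mbps, delay = 100 ms
BDP in bits = 10 * 10^6 * 100 / 1000
BDP in bits = 1000000
BDP in bytes = 1000000 / 8 = 125000

125000


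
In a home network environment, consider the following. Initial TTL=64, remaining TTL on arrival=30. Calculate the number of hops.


Given: initial TTL = 64, received TTL = 30
Hops = initial TTL - received TTL
Hops = 64 - 30 = 34

34


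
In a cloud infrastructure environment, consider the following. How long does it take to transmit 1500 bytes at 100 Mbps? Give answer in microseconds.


Given: packet = 1500 bytes, bandwidth = 100 Mbps
Packet in bits = 1500 * 8 = 12000 bits
Bandwidth = 100 * 10^6 = 100000000 bps
Time = 12000 / 100000000 seconds
Time in us = 12000 * 10^6 / 100000000 = 120

120


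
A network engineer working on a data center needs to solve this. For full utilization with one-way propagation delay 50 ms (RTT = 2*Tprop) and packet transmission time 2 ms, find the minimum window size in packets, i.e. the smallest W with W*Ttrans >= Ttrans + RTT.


Given: Ttrans = 2 ms, RTT = 100 ms (= 2 * Tprop, Tprop = 50 ms)
Time until first ACK returns = Ttrans + RTT = 2 + 100 = 102 ms
Need W * Ttrans >= Ttrans + RTT  ->  W >= (Ttrans + RTT) / Ttrans
(Ttrans + RTT) / Ttrans = 102 / 2 = 51
W_min = ceil(51) = 51

51


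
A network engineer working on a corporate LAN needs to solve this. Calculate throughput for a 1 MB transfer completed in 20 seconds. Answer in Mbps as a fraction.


Given: file = 1 MB, time = 20 s
File in Mb = 1 * 8 = 8 Mb
Throughput = 8 / 20 Mbps
Throughput = 2/5 Mbps

2/5


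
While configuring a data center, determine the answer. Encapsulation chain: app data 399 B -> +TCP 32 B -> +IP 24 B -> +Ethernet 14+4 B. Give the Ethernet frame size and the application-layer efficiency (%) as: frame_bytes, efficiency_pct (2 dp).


TCP segment = 399 + 32 = 431 B
IP packet = 431 + 24 = 455 B
Ethernet frame = 455 + 14 + 4 = 473 B
Efficiency = app / frame = 399 / 473 = 0.843552 = 84.3552% -> 84.36% (2 dp)

473, 84.36


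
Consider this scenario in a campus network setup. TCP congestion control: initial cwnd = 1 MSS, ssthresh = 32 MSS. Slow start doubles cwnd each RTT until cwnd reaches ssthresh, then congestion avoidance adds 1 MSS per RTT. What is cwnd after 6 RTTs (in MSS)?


RTT 0: cwnd = 1 MSS (initial)
RTT 1: cwnd = 2 MSS (slow start, doubled)
RTT 2: cwnd = 4 MSS (slow start, doubled)
RTT 3: cwnd = 8 MSS (slow start, doubled)
RTT 4: cwnd = 16 MSS (slow start, doubled)
RTT 5: cwnd = 32 MSS (slow start, doubled)
RTT 6: cwnd = 33 MSS (congestion avoidance, +1)

33


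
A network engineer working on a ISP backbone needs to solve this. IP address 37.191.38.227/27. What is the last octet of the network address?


Given: IP = 37.191.38.227, prefix = /27
Subnet mask = 255.255.255.224
Last octet of IP: 227
Last octet of mask: 224
Network last octet = 227 AND 224 = 224

224


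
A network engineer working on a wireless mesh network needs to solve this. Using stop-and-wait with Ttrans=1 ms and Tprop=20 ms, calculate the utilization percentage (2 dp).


Given: Ttrans = 1 ms, Tprop = 20 ms
RTT = 2 * Tprop = 2 * 20 = 40 ms
U = Ttrans / (Ttrans + RTT)
U = 1 / (1 + 40)
U = 1 / 41 = 0.02439
U% = 2.44%

2.44


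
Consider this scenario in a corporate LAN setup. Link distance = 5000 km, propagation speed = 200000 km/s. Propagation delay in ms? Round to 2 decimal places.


Given: distance = 5000 km, speed = 200000 km/s
Delay = distance / speed = 5000 / 200000 seconds
Delay in ms = 5000 * 1000 / 200000
Delay = 25.0000 ms
Rounded to 2 dp = 25.00 ms

25.00


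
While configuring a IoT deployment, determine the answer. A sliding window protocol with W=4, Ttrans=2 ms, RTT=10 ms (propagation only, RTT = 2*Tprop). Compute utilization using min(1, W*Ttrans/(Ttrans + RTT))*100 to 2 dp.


Given: W = 4, Ttrans = 2 ms, RTT = 10 ms (= 2 * Tprop, Tprop = 5 ms)
Cycle time = Ttrans + RTT = 2 + 10 = 12 ms (first packet sent until its ACK returns)
W * Ttrans = 4 * 2 = 8 ms of sending per cycle
W * Ttrans / (Ttrans + RTT) = 8 / 12 = 0.666667
U = min(1, 0.666667) = 0.666667
U% = 66.67%

66.67


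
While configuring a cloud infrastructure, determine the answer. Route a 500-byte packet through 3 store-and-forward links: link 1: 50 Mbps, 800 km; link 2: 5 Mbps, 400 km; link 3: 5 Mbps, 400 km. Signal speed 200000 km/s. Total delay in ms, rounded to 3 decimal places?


Packet = 500 bytes = 4000 bits. Store-and-forward: sum (t_trans + t_prop) per link.
Link 1: t_trans = 4000/(50*10^6) s = 0.0800 ms; t_prop = 800/200000 s = 4.0000 ms; subtotal = 4.0800 ms
Link 2: t_trans = 4000/(5*10^6) s = 0.8000 ms; t_prop = 400/200000 s = 2.0000 ms; subtotal = 2.8000 ms
Link 3: t_trans = 4000/(5*10^6) s = 0.8000 ms; t_prop = 400/200000 s = 2.0000 ms; subtotal = 2.8000 ms
End-to-end = 4.0800 + 2.8000 + 2.8000 = 9.6800 ms -> 9.680 ms (3 dp)

9.680


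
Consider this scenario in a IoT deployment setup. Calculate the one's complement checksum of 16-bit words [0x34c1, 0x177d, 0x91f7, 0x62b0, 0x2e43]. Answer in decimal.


Given words: [0x34c1, 0x177d, 0x91f7, 0x62b0, 0x2e43]
Step 1: Sum all words
Raw sum = 13505 + 6013 + 37367 + 25264 + 11843 = 93992
Step 2: Fold carry: (28456 + 1) = 28457
One's complement = ~28457 & 0xFFFF = 37078

37078


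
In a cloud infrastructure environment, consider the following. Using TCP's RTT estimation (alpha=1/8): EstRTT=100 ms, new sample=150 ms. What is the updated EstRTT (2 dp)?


Given: EstRTT = 100 ms, SampleRTT = 150 ms, alpha = 1/8
New EstRTT = (1 - alpha) * EstRTT + alpha * SampleRTT
(7/8) * 100 = 87.5
(1/8) * 150 = 18.75
New EstRTT = 87.5 + 18.75 = 106.25 ms -> 106.25 ms (2 dp)

106.25


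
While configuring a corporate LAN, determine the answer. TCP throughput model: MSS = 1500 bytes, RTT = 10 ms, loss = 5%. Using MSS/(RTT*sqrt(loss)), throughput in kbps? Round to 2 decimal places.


Given: MSS = 1500 bytes, RTT = 10 ms, loss = 5%
RTT in seconds = 10 / 1000 = 0.01
Loss rate = 5% = 0.05
sqrt(loss) = sqrt(0.05) = 0.223606797750
Throughput (bytes/s) = 1500 / (0.01 * 0.223606797750) = 670820.3932
Throughput (kbps) = 670820.3932 * 8 / 1000 = 5366.563146 -> 5366.56 kbps (2 dp)

5366.56


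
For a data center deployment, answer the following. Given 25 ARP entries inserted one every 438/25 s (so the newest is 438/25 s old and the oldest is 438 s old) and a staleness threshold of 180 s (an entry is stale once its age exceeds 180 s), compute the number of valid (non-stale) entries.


Ages are k * 438/25 s for k = 1..25 (spacing = 17.5200 s).
Entry k is valid iff k * 438/25 <= 180 iff k <= 25 * 180 / 438 = 10.2740
n_valid = floor(10.2740) = 10
(n_stale = 25 - 10 = 15)

10


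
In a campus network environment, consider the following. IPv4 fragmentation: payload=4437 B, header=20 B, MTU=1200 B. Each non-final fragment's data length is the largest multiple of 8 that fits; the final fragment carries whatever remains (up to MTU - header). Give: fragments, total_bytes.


Max data per non-final fragment = floor((MTU - header)/8)*8 = floor((1200 - 20)/8)*8 = floor(1180/8)*8 = 1176 B
Final fragment needs no 8-byte alignment: it can carry up to MTU - header = 1180 B
Non-final fragments needed = ceil((payload - 1180) / 1176) = ceil(3257/1176) = ceil(2.7696) = 3
Number of fragments = 3 + 1 = 4
Fragment sizes (data): 3 * 1176 B + 909 B (last, 909 <= 1180 OK)
Total bytes sent = payload + n_frags * header = 4437 + 4*20 = 4437 + 80 = 4517 B

4, 4517


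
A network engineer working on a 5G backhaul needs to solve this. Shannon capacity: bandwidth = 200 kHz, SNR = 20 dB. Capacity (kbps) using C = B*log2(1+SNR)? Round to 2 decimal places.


Given: B = 200 kHz, SNR = 20 dB
SNR linear = 10^(20/10) = 100
1 + SNR = 101
log2(101) = 6.6582114828
C = 200 * 1000 * 6.6582114828 = 1331642.2966 bps
C = 1331.642297 kbps -> 1331.64 kbps (2 dp)

1331.64


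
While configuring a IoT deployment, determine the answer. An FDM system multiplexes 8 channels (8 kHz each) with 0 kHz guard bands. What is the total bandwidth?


Given: 8 channels, 8 kHz each, guard = 0 kHz
Channel bandwidth = 8 * 8 = 64 kHz
Guard bands = 7 gaps * 0 kHz = 0 kHz
Total = 64 + 0 = 64 kHz

64


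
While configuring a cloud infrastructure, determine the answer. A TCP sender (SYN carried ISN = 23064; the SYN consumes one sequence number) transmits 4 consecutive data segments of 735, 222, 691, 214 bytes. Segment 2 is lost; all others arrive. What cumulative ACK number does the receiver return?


SYN uses sequence number 23064; first data byte = ISN + 1 = 23065.
Segment 1: SEQ = 23065, len = 735 B, covers [23065, 23799]
Segment 2: SEQ = 23800, len = 222 B, covers [23800, 24021] [LOST]
Segment 3: SEQ = 24022, len = 691 B, covers [24022, 24712]
Segment 4: SEQ = 24713, len = 214 B, covers [24713, 24926]
In-order data received: bytes [23065, 23799] (segments 1..1).
Segment 2 missing -> gap begins at byte 23800; later segments buffered out of order.
Cumulative ACK = next expected in-order byte = 23065 + 735 = 23800

23800


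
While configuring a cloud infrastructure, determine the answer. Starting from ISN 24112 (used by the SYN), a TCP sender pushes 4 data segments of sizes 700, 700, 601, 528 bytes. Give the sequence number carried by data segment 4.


The SYN occupies sequence number ISN = 24112, so the first data byte is ISN + 1 = 24113.
SEQ of data segment i = (ISN + 1) + sum of payload sizes of segments 1..i-1.
Segment 1: SEQ = 24113, payload = 700 bytes
Segment 2: SEQ = 24813, payload = 700 bytes
Segment 3: SEQ = 25513, payload = 601 bytes
Segment 4: SEQ = 26114, payload = 528 bytes
SEQ of segment 4 = 24113 + 700 + 700 + 601 = 26114

26114


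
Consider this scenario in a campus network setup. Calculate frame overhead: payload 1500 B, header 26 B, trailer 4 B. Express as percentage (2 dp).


Given: payload = 1500 B, header = 26 B, trailer = 4 B
Overhead bytes = header + trailer = 26 + 4 = 30
Total frame = payload + overhead = 1500 + 30 = 1530
Overhead % = 30 / 1530 * 100 = 1.9608% -> 1.96% (2 dp)

1.96


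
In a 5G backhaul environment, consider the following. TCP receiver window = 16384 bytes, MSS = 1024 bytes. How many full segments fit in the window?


Given: RWND = 16384 bytes, MSS = 1024 bytes
Full segments = floor(RWND / MSS)
Full segments = floor(16384 / 1024)
Full segments = floor(16.0) = 16

16


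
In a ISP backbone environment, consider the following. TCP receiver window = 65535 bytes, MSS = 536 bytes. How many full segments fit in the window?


Given: RWND = 65535 bytes, MSS = 536 bytes
Full segments = floor(RWND / MSS)
Full segments = floor(65535 / 536)
Full segments = floor(122.2668) = 122

122


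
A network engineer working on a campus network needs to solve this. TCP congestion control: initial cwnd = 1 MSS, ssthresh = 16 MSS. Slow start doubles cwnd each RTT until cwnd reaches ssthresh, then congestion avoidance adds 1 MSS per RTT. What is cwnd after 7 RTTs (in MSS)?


RTT 0: cwnd = 1 MSS (initial)
RTT 1: cwnd = 2 MSS (slow start, doubled)
RTT 2: cwnd = 4 MSS (slow start, doubled)
RTT 3: cwnd = 8 MSS (slow start, doubled)
RTT 4: cwnd = 16 MSS (slow start, doubled)
RTT 5: cwnd = 17 MSS (congestion avoidance, +1)
RTT 6: cwnd = 18 MSS (congestion avoidance, +1)
RTT 7: cwnd = 19 MSS (congestion avoidance, +1)

19


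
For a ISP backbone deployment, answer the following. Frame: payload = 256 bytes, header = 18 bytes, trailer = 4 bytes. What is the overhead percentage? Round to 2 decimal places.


Given: payload = 256 B, header = 18 B, trailer = 4 B
Overhead bytes = header + trailer = 18 + 4 = 22
Total frame = payload + overhead = 256 + 22 = 278
Overhead % = 22 / 278 * 100 = 7.9137% -> 7.91% (2 dp)

7.91


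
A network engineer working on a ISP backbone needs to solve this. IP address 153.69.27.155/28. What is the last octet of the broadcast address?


Given: IP = 153.69.27.155, prefix = /28
Host bits = 32 - 28 = 4
Network last octet = 155 AND mask = 144
Host part size = 2^4 - 1 = 15
Broadcast last octet = 144 OR 15 = 159

159


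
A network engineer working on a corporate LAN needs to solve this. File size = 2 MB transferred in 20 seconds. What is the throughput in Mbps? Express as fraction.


Given: file = 2 MB, time = 20 s
File in Mb = 2 * 8 = 16 Mb
Throughput = 16 / 20 Mbps
Throughput = 4/5 Mbps

4/5


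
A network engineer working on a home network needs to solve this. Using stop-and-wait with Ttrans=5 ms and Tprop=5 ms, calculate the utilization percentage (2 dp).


Given: Ttrans = 5 ms, Tprop = 5 ms
RTT = 2 * Tprop = 2 * 5 = 10 ms
U = Ttrans / (Ttrans + RTT)
U = 5 / (5 + 10)
U = 5 / 15 = 0.333333
U% = 33.33%

33.33


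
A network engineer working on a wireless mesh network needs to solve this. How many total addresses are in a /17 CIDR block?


Given: CIDR prefix /17
Host bits = 32 - 17 = 15
Total addresses = 2^15 = 32768

32768


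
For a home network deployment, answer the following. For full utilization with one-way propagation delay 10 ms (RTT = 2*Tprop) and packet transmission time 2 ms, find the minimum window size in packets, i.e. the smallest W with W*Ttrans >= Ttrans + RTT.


Given: Ttrans = 2 ms, RTT = 20 ms (= 2 * Tprop, Tprop = 10 ms)
Time until first ACK returns = Ttrans + RTT = 2 + 20 = 22 ms
Need W * Ttrans >= Ttrans + RTT  ->  W >= (Ttrans + RTT) / Ttrans
(Ttrans + RTT) / Ttrans = 22 / 2 = 11
W_min = ceil(11) = 11

11


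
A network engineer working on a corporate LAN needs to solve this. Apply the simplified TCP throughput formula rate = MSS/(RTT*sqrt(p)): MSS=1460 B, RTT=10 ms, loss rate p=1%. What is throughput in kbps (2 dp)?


Given: MSS = 1460 bytes, RTT = 10 ms, loss = 1%
RTT in seconds = 10 / 1000 = 0.01
Loss rate = 1% = 0.01
sqrt(loss) = sqrt(0.01) = 0.1
Throughput (bytes/s) = 1460 / (0.01 * 0.1) = 1460000.0000
Throughput (kbps) = 1460000.0000 * 8 / 1000 = 11680.000000 -> 11680.00 kbps (2 dp)

11680.00


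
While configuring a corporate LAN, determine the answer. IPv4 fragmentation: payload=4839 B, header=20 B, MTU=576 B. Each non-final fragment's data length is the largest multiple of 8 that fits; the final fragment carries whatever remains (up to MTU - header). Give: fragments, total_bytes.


Max data per non-final fragment = floor((MTU - header)/8)*8 = floor((576 - 20)/8)*8 = floor(556/8)*8 = 552 B
Final fragment needs no 8-byte alignment: it can carry up to MTU - header = 556 B
Non-final fragments needed = ceil((payload - 556) / 552) = ceil(4283/552) = ceil(7.7591) = 8
Number of fragments = 8 + 1 = 9
Fragment sizes (data): 8 * 552 B + 423 B (last, 423 <= 556 OK)
Total bytes sent = payload + n_frags * header = 4839 + 9*20 = 4839 + 180 = 5019 B

9, 5019


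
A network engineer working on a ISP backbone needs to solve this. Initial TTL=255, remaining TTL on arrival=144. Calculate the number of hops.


Given: initial TTL = 255, received TTL = 144
Hops = initial TTL - received TTL
Hops = 255 - 144 = 111

111


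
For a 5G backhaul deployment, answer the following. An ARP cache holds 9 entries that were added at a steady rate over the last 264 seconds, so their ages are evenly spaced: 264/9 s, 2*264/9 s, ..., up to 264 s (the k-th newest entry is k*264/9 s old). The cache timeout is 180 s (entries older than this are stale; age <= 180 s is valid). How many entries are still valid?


Ages are k * 264/9 s for k = 1..9 (spacing = 29.3333 s).
Entry k is valid iff k * 264/9 <= 180 iff k <= 9 * 180 / 264 = 6.1364
n_valid = floor(6.1364) = 6
(n_stale = 9 - 6 = 3)

6


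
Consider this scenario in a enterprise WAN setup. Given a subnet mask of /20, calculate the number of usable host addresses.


Given: subnet mask /20
Host bits = 32 - 20 = 12
Total addresses = 2^12 = 4096
Usable hosts = 4096 - 2 (network + broadcast) = 4094

4094


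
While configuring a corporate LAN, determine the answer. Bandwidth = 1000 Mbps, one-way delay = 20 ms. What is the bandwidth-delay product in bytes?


Given: bandwidth = 1000 Mbps, delay = 20 ms
BDP in bits = 1000 * 10^6 * 20 / 1000
BDP in bits = 20000000
BDP in bytes = 20000000 / 8 = 2500000

2500000


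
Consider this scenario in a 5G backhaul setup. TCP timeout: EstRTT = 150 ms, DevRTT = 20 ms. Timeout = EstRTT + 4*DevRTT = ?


Given: EstRTT = 150 ms, DevRTT = 20 ms
Timeout = EstRTT + 4 * DevRTT
4 * DevRTT = 4 * 20 = 80
Timeout = 150 + 80 = 230 ms

230


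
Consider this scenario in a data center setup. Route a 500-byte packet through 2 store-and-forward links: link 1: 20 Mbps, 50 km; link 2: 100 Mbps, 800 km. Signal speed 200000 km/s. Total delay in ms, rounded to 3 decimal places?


Packet = 500 bytes = 4000 bits. Store-and-forward: sum (t_trans + t_prop) per link.
Link 1: t_trans = 4000/(20*10^6) s = 0.2000 ms; t_prop = 50/200000 s = 0.2500 ms; subtotal = 0.4500 ms
Link 2: t_trans = 4000/(100*10^6) s = 0.0400 ms; t_prop = 800/200000 s = 4.0000 ms; subtotal = 4.0400 ms
End-to-end = 0.4500 + 4.0400 = 4.4900 ms -> 4.490 ms (3 dp)

4.490


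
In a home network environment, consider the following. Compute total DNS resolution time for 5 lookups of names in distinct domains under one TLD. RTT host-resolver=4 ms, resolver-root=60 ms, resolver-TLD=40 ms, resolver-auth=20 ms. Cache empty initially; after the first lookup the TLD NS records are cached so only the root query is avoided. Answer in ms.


Lookup 1 (cold cache): local + root + TLD + auth = 4 + 60 + 40 + 20 = 124 ms
Lookups 2..5 (TLD NS cached -> skip root; new domain -> still ask TLD and auth): local + TLD + auth = 4 + 40 + 20 = 64 ms each
Remaining 4 lookups: 4 * 64 = 256 ms
Total = 124 + 256 = 380 ms

380


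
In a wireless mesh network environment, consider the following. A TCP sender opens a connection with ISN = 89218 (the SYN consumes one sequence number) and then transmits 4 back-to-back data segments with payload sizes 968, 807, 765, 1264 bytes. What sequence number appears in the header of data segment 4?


The SYN occupies sequence number ISN = 89218, so the first data byte is ISN + 1 = 89219.
SEQ of data segment i = (ISN + 1) + sum of payload sizes of segments 1..i-1.
Segment 1: SEQ = 89219, payload = 968 bytes
Segment 2: SEQ = 90187, payload = 807 bytes
Segment 3: SEQ = 90994, payload = 765 bytes
Segment 4: SEQ = 91759, payload = 1264 bytes
SEQ of segment 4 = 89219 + 968 + 807 + 765 = 91759

91759


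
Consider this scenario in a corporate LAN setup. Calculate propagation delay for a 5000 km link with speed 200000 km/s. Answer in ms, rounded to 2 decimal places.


Given: distance = 5000 km, speed = 200000 km/s
Delay = distance / speed = 5000 / 200000 seconds
Delay in ms = 5000 * 1000 / 200000
Delay = 25.0000 ms
Rounded to 2 dp = 25.00 ms

25.00


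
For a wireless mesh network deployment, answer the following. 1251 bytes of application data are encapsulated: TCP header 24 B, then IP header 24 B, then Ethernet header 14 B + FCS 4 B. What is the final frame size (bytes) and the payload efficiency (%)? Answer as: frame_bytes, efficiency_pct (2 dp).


TCP segment = 1251 + 24 = 1275 B
IP packet = 1275 + 24 = 1299 B
Ethernet frame = 1299 + 14 + 4 = 1317 B
Efficiency = app / frame = 1251 / 1317 = 0.949886 = 94.9886% -> 94.99% (2 dp)

1317, 94.99


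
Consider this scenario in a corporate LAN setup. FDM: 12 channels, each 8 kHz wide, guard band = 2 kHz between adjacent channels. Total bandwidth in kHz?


Given: 12 channels, 8 kHz each, guard = 2 kHz
Channel bandwidth = 12 * 8 = 96 kHz
Guard bands = 11 gaps * 2 kHz = 22 kHz
Total = 96 + 22 = 118 kHz

118


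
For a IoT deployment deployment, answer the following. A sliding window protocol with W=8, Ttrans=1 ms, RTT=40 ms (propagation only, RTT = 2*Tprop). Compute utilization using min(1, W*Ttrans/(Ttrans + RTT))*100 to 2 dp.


Given: W = 8, Ttrans = 1 ms, RTT = 40 ms (= 2 * Tprop, Tprop = 20 ms)
Cycle time = Ttrans + RTT = 1 + 40 = 41 ms (first packet sent until its ACK returns)
W * Ttrans = 8 * 1 = 8 ms of sending per cycle
W * Ttrans / (Ttrans + RTT) = 8 / 41 = 0.195122
U = min(1, 0.195122) = 0.195122
U% = 19.51%

19.51


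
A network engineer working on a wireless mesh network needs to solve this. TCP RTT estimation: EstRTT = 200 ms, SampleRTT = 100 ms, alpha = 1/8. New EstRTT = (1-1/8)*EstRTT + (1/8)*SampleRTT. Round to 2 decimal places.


Given: EstRTT = 200 ms, SampleRTT = 100 ms, alpha = 1/8
New EstRTT = (1 - alpha) * EstRTT + alpha * SampleRTT
(7/8) * 200 = 175
(1/8) * 100 = 12.5
New EstRTT = 175 + 12.5 = 187.5 ms -> 187.50 ms (2 dp)

187.50


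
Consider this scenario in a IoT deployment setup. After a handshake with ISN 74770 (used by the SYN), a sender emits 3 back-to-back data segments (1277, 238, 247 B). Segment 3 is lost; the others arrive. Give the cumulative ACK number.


SYN uses sequence number 74770; first data byte = ISN + 1 = 74771.
Segment 1: SEQ = 74771, len = 1277 B, covers [74771, 76047]
Segment 2: SEQ = 76048, len = 238 B, covers [76048, 76285]
Segment 3: SEQ = 76286, len = 247 B, covers [76286, 76532] [LOST]
In-order data received: bytes [74771, 76285] (segments 1..2).
Segment 3 missing -> gap begins at byte 76286.
Cumulative ACK = next expected in-order byte = 74771 + 1277 + 238 = 76286

76286
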